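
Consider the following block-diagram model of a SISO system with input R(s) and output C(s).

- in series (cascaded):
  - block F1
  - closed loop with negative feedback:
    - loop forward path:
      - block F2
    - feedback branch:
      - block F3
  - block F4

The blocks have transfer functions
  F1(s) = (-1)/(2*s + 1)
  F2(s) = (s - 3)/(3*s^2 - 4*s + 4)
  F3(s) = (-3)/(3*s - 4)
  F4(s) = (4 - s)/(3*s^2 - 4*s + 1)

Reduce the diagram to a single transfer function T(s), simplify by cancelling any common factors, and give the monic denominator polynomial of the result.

(1) collapse the loop (F2 forward, F3 return); result (3*s^2 - 13*s + 12)/(9*s^3 - 24*s^2 + 25*s - 7)
(2) multiply F1, [F2/(1+F2*F3)], F4 (series); result (3*s^3 - 25*s^2 + 64*s - 48)/(54*s^6 - 189*s^5 + 252*s^4 - 110*s^3 - 39*s^2 + 39*s - 7)
T(s) is the step-2 result (common factors already cancelled). Leading coefficient of the denominator: 54. Divide through by 54 for the monic polynomial.

Final answer: s^6 - 7*s^5/2 + 14*s^4/3 - 55*s^3/27 - 13*s^2/18 + 13*s/18 - 7/54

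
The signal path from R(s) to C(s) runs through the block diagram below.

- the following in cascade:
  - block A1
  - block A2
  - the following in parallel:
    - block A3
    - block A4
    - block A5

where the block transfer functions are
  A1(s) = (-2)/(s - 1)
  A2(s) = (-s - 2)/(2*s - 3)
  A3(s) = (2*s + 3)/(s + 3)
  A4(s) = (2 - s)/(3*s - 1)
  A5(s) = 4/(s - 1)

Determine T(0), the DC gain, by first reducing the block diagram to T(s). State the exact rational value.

Answer: -20/3

Working:
(1) reduce the parallel group A3, A4, A5 gives (5*s^3 + 13*s^2 + 29*s - 15)/(3*s^3 + 5*s^2 - 11*s + 3)
(2) series reduction of A1, A2, (A3+A4+A5) gives (10*s^4 + 46*s^3 + 110*s^2 + 86*s - 60)/(6*s^5 - 5*s^4 - 38*s^3 + 76*s^2 - 48*s + 9)
That last expression is T(s); at s = 0 only the constant terms survive, so T(0) = -60/9 = -20/3.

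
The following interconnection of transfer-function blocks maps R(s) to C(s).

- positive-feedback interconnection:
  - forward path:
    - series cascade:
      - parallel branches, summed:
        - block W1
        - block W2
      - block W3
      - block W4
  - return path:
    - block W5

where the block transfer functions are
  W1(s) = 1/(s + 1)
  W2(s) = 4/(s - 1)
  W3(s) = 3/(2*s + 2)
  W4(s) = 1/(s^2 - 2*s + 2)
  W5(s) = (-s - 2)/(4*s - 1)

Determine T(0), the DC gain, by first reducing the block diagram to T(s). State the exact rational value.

(1) reduce the parallel group W1, W2 -> (5*s + 3)/(s^2 - 1)
(2) reduce the series chain (W1+W2), W3, W4 -> (15*s + 9)/(2*s^5 - 2*s^4 - 2*s^3 + 6*s^2 - 4)
(3) collapse the loop (((W1+W2)*W3*W4) forward, W5 return) -> (60*s^2 + 21*s - 9)/(8*s^6 - 10*s^5 - 6*s^4 + 26*s^3 + 9*s^2 + 23*s + 22)
Step 3 gives the overall T(s). Then T(0) = -9/22.

Hence the answer: -9/22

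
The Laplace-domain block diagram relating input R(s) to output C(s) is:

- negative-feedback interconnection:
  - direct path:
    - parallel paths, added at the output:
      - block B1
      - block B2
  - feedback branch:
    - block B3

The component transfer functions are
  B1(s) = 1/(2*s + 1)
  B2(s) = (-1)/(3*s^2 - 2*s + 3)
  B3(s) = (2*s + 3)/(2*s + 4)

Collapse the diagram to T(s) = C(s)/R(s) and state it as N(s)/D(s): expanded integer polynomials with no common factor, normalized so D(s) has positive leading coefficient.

First reduce the diagram to T(s).

Step 1 - sum the parallel branches B1, B2 -> (3*s^2 - 4*s + 2)/(6*s^3 - s^2 + 4*s + 3)
Step 2 - apply the feedback formula to (B1+B2), B3 - this is the overall T(s), already in the required normalized form

Answer: (6*s^3 + 4*s^2 - 12*s + 8)/(12*s^4 + 28*s^3 + 5*s^2 + 14*s + 18)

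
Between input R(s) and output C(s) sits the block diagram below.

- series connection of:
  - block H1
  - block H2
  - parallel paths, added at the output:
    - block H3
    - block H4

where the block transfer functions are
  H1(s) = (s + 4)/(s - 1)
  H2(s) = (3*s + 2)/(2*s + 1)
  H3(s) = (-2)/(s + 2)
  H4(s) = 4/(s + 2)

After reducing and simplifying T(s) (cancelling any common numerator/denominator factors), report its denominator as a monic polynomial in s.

Step 1: combine H3, H4 in parallel, giving 2/(s + 2)
Step 2: series reduction of H1, H2, (H3+H4), giving (6*s^2 + 28*s + 16)/(2*s^3 + 3*s^2 - 3*s - 2)
T(s) is the step-2 result (common factors already cancelled). Leading coefficient of the denominator: 2. Divide through by 2 for the monic polynomial.

Final answer: s^3 + 3*s^2/2 - 3*s/2 - 1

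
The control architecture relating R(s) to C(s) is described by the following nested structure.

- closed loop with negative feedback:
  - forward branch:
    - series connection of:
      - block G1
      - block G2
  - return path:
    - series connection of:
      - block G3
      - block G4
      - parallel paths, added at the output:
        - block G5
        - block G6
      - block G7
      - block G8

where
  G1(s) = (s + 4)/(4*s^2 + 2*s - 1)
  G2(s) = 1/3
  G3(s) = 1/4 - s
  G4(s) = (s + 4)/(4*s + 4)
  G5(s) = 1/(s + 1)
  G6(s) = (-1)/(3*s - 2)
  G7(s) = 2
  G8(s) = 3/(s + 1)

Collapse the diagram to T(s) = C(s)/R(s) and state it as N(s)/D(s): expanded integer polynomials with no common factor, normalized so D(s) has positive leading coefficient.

Answer: (24*s^5 + 152*s^4 + 248*s^3 + 72*s^2 - 112*s - 64)/(288*s^6 + 816*s^5 + 528*s^4 - 462*s^3 - 465*s^2 + 576*s - 96)

Working:
Step 1 - series reduction of G1, G2 = (s + 4)/(12*s^2 + 6*s - 3)
Step 2 - combine G5, G6 in parallel = (2*s - 3)/(3*s^2 + s - 2)
Step 3 - combine G3, G4, (G5+G6), G7, G8 in series = (-24*s^3 - 54*s^2 + 159*s - 36)/(24*s^4 + 56*s^3 + 24*s^2 - 24*s - 16)
Step 4 - apply the feedback formula to (G1*G2), (G3*G4*(G5+G6)*G7*G8) - this is the overall T(s), already in the required normalized form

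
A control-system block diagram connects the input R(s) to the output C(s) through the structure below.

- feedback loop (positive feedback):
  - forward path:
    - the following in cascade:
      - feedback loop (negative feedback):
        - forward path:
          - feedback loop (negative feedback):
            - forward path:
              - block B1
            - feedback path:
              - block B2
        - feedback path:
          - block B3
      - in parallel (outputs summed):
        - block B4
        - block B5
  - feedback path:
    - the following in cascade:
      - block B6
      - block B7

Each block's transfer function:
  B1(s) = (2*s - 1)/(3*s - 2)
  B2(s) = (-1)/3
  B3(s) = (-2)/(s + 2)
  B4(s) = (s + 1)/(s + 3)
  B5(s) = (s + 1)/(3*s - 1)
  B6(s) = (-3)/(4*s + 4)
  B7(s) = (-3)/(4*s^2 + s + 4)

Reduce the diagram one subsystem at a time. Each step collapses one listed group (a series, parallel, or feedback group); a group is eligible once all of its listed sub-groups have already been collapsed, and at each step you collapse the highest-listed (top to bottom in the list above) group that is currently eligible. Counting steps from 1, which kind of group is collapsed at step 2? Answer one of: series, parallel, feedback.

Step 1: close the feedback loop around B1, B2
Step 2: collapse the loop ([B1/(1+B1*B2)] forward, B3 return)
Step 3: add B4, B5 (parallel)
Step 4: series reduction of [[B1/(1+B1*B2)]/(1+[B1/(1+B1*B2)]*B3)], (B4+B5)
Step 5: multiply B6, B7 (series)
Step 6: apply the feedback formula to ([[B1/(1+B1*B2)]/(1+[B1/(1+B1*B2)]*B3)]*(B4+B5)), (B6*B7)
The group at step 2 is a feedback group.

Final answer: feedback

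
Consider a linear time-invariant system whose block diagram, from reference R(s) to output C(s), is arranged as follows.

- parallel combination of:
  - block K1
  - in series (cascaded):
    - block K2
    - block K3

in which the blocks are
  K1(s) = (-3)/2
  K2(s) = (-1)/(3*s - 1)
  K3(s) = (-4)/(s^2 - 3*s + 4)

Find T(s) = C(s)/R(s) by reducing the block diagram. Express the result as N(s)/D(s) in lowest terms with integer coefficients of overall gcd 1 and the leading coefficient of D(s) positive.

First reduce the diagram to T(s).

1. reduce the series chain K2, K3 gives 4/(3*s^3 - 10*s^2 + 15*s - 4)
2. sum the parallel branches K1, (K2*K3): this yields T(s), and no further normalization is needed

Answer: (-9*s^3 + 30*s^2 - 45*s + 20)/(6*s^3 - 20*s^2 + 30*s - 8)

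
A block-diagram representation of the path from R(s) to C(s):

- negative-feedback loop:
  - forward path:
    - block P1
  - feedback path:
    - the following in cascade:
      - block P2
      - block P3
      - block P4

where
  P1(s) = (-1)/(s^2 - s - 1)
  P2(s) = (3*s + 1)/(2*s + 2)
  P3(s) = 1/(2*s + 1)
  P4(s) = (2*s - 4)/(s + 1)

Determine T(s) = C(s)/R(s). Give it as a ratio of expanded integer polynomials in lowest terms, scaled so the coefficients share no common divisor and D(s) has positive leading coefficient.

[1] cascade P2, P3, P4, giving (3*s^2 - 5*s - 2)/(2*s^3 + 5*s^2 + 4*s + 1)
[2] apply the feedback formula to P1, (P2*P3*P4), which is the overall transfer function T(s) = C(s)/R(s) in lowest terms

Therefore the answer is (-2*s^3 - 5*s^2 - 4*s - 1)/(2*s^5 + 3*s^4 - 3*s^3 - 11*s^2 + 1).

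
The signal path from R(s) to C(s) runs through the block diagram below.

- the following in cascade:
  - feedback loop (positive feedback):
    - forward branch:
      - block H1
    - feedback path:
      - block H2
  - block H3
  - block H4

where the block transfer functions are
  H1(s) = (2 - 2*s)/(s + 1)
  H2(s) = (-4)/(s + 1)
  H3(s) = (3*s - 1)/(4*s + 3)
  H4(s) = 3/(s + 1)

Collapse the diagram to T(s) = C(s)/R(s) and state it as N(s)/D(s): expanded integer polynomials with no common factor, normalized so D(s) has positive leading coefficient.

Reducing step by step:

Step 1. close the feedback loop around H1, H2, giving (2 - 2*s^2)/(s^2 - 6*s + 9)
Step 2. series reduction of [H1/(1-H1*H2)], H3, H4, giving the overall T(s)

Answer: (-18*s^2 + 24*s - 6)/(4*s^3 - 21*s^2 + 18*s + 27)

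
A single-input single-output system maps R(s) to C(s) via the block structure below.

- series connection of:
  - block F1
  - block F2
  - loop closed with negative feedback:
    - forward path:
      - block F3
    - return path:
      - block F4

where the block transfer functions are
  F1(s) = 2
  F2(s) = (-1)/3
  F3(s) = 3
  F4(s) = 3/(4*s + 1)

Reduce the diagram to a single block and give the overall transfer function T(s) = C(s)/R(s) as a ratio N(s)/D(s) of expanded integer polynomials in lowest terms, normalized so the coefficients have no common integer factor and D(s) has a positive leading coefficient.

The answer is (-4*s - 1)/(2*s + 5).

Reasoning:
Step 1: reduce the feedback loop with forward F3 and return F4; result (12*s + 3)/(4*s + 10)
Step 2: series reduction of F1, F2, [F3/(1+F3*F4)], giving the overall T(s)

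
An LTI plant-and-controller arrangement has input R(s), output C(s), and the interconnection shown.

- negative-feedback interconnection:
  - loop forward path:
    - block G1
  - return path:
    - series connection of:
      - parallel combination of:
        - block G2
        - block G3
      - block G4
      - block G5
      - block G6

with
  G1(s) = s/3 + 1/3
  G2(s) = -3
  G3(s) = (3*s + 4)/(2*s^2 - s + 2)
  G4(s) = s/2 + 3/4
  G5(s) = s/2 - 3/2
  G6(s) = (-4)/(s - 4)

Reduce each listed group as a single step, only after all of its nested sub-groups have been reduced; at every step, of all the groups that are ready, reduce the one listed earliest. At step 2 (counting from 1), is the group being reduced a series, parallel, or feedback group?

Step 1: sum the parallel branches G2, G3
Step 2: combine (G2+G3), G4, G5, G6 in series
Step 3: reduce the feedback loop with forward G1 and return ((G2+G3)*G4*G5*G6)
So the answer for step 2 is series.

Therefore the answer is series.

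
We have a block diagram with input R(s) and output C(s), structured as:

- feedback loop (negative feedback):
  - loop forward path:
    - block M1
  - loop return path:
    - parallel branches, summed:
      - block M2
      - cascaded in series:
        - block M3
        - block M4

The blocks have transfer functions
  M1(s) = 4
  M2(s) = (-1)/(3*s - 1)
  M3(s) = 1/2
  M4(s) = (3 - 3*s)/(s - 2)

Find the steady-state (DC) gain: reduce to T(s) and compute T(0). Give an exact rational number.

(1) combine M3, M4 in series; result (3 - 3*s)/(2*s - 4)
(2) combine M2, (M3*M4) in parallel; result (-9*s^2 + 10*s + 1)/(6*s^2 - 14*s + 4)
(3) collapse the loop (M1 forward, (M2+(M3*M4)) return); result (-12*s^2 + 28*s - 8)/(15*s^2 - 13*s - 4)
Evaluating the step-3 result (the overall T(s)) at s = 0 gives T(0) = -8/(-4) = 2.

Final answer: 2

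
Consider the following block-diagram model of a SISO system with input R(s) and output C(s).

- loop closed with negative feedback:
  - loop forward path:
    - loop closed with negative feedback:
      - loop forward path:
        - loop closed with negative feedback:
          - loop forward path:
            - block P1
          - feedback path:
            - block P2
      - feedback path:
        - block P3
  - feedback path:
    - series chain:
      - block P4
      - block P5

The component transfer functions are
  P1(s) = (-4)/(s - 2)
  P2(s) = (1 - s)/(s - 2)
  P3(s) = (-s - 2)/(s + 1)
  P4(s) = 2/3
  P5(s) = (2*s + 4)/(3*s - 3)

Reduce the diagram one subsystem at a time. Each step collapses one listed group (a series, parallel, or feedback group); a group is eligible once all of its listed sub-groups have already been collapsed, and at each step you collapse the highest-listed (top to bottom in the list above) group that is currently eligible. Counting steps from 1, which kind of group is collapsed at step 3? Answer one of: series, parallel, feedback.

The answer is series.

Reasoning:
Step 1: reduce the feedback loop with forward P1 and return P2
Step 2: feedback reduction of [P1/(1+P1*P2)], P3
Step 3: series reduction of P4, P5
Step 4: collapse the loop ([[P1/(1+P1*P2)]/(1+[P1/(1+P1*P2)]*P3)] forward, (P4*P5) return)
Step 3 collapses a series group.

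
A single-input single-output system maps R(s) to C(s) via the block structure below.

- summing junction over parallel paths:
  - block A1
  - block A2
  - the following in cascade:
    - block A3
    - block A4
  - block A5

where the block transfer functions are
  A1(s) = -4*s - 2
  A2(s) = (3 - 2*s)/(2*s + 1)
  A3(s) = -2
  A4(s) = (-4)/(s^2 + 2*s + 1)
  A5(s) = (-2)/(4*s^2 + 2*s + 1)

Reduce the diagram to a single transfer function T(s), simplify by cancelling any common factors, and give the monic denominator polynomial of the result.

Answer: s^5 + 3*s^4 + 7*s^3/2 + 17*s^2/8 + 3*s/4 + 1/8

Working:
[1] reduce the series chain A3, A4; result 8/(s^2 + 2*s + 1)
[2] parallel reduction of A1, A2, (A3*A4), A5; result (-32*s^6 - 120*s^5 - 168*s^4 - 52*s^3 + 15*s^2 + 18*s + 7)/(8*s^5 + 24*s^4 + 28*s^3 + 17*s^2 + 6*s + 1)
T(s) is the step-2 result (common factors already cancelled). Leading coefficient of the denominator: 8. Divide through by 8 for the monic polynomial.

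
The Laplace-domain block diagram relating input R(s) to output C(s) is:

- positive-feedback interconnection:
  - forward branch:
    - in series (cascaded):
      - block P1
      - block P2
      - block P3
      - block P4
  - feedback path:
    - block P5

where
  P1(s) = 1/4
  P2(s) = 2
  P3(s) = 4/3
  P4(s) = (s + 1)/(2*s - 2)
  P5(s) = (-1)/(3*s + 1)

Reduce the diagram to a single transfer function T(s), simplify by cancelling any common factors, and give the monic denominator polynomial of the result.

[1] multiply P1, P2, P3, P4 (series) = (s + 1)/(3*s - 3)
[2] feedback reduction of (P1*P2*P3*P4), P5 = (3*s^2 + 4*s + 1)/(9*s^2 - 5*s - 2)
Step 2 gives the fully reduced T(s), with no common factor left to cancel. The denominator's leading coefficient is 9, so divide each of its coefficients by 9 to get the monic form.

Final answer: s^2 - 5*s/9 - 2/9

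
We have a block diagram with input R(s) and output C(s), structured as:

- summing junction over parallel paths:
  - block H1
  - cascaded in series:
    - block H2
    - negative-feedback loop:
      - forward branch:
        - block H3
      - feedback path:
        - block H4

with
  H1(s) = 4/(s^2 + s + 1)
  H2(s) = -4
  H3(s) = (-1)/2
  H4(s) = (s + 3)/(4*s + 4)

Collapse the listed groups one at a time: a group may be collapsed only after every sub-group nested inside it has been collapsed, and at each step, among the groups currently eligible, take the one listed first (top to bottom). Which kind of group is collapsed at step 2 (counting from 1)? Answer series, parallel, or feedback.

1. apply the feedback formula to H3, H4
2. cascade H2, [H3/(1+H3*H4)]
3. add H1, (H2*[H3/(1+H3*H4)]) (parallel)
So the answer for step 2 is series.

Hence the answer: series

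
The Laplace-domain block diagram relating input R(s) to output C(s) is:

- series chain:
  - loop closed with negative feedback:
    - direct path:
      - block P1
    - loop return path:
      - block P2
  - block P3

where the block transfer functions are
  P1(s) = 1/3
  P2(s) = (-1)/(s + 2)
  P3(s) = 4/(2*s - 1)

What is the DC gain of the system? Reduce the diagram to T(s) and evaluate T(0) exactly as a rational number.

Step 1: feedback reduction of P1, P2: (s + 2)/(3*s + 5)
Step 2: combine [P1/(1+P1*P2)], P3 in series: (4*s + 8)/(6*s^2 + 7*s - 5)
That last expression is T(s); at s = 0 only the constant terms survive, so T(0) = 8/(-5) = -8/5.

Final answer: -8/5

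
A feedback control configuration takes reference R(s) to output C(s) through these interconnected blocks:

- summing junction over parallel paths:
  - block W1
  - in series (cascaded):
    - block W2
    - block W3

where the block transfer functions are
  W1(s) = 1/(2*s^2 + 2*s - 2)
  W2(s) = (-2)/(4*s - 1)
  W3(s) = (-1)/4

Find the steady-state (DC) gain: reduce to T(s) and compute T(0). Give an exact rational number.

First reduce the diagram to T(s).

Step 1: combine W2, W3 in series: 1/(8*s - 2)
Step 2: sum the parallel branches W1, (W2*W3): (s^2 + 5*s - 2)/(8*s^3 + 6*s^2 - 10*s + 2)
The step-2 result is T(s). Setting s = 0: T(0) = -2/2 = -1.

Answer: -1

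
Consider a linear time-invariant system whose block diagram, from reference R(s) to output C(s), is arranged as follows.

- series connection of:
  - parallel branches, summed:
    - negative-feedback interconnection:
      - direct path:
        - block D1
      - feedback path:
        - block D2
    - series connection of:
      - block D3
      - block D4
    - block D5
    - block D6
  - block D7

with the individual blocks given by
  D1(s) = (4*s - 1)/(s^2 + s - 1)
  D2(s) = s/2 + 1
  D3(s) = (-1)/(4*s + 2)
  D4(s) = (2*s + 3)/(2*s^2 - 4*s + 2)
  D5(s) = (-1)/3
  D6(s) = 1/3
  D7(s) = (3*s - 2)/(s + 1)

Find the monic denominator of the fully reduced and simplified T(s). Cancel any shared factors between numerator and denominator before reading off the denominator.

1. apply the feedback formula to D1, D2 gives (8*s - 2)/(6*s^2 + 9*s - 4)
2. multiply D3, D4 (series) gives (-2*s - 3)/(8*s^3 - 12*s^2 + 4)
3. reduce the parallel group [D1/(1+D1*D2)], (D3*D4), D5, D6 gives (64*s^4 - 124*s^3 - 12*s^2 + 13*s + 4)/(48*s^5 - 140*s^3 + 72*s^2 + 36*s - 16)
4. cascade ([D1/(1+D1*D2)]+(D3*D4)+D5+D6), D7 gives (192*s^5 - 500*s^4 + 212*s^3 + 63*s^2 - 14*s - 8)/(48*s^6 + 48*s^5 - 140*s^4 - 68*s^3 + 108*s^2 + 20*s - 16)
T(s) is the step-4 result (common factors already cancelled). Leading coefficient of the denominator: 48. Divide through by 48 for the monic polynomial.

Hence the answer: s^6 + s^5 - 35*s^4/12 - 17*s^3/12 + 9*s^2/4 + 5*s/12 - 1/3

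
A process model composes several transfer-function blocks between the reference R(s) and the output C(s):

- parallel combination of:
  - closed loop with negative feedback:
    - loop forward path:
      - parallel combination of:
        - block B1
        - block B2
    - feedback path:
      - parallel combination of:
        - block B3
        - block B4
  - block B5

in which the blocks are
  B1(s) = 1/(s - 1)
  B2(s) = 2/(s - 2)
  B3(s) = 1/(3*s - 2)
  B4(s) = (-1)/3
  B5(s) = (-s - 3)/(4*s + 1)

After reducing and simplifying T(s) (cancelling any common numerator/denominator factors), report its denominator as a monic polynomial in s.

Reducing step by step:

[1] sum the parallel branches B1, B2 gives (3*s - 4)/(s^2 - 3*s + 2)
[2] combine B3, B4 in parallel gives (5 - 3*s)/(9*s - 6)
[3] collapse the loop ((B1+B2) forward, (B3+B4) return) gives (27*s^2 - 54*s + 24)/(9*s^3 - 42*s^2 + 63*s - 32)
[4] combine [(B1+B2)/(1+(B1+B2)*(B3+B4))], B5 in parallel gives (-9*s^4 + 123*s^3 - 126*s^2 - 115*s + 120)/(36*s^4 - 159*s^3 + 210*s^2 - 65*s - 32)
The result of step 4 is T(s) in lowest terms. Its denominator has leading coefficient 36; dividing the denominator through by 36 makes it monic.

Answer: s^4 - 53*s^3/12 + 35*s^2/6 - 65*s/36 - 8/9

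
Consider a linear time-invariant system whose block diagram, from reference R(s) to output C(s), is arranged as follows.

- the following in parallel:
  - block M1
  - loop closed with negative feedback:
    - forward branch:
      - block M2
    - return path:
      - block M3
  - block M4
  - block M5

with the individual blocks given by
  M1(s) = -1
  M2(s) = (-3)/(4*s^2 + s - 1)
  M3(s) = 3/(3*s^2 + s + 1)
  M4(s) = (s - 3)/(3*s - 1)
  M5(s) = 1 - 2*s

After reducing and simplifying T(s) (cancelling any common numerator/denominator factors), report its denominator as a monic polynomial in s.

Reducing step by step:

Step 1: apply the feedback formula to M2, M3, giving (-9*s^2 - 3*s - 3)/(12*s^4 + 7*s^3 + 2*s^2 - 10)
Step 2: add M1, [M2/(1+M2*M3)], M4, M5 (parallel), giving (-72*s^6 - 6*s^5 - 27*s^4 - 42*s^3 + 54*s^2 - 36*s + 33)/(36*s^5 + 9*s^4 - s^3 - 2*s^2 - 30*s + 10)
That last expression is T(s), already simplified. Scaling its denominator by 1/36 (the reciprocal of the leading coefficient) yields the monic denominator.

Answer: s^5 + s^4/4 - s^3/36 - s^2/18 - 5*s/6 + 5/18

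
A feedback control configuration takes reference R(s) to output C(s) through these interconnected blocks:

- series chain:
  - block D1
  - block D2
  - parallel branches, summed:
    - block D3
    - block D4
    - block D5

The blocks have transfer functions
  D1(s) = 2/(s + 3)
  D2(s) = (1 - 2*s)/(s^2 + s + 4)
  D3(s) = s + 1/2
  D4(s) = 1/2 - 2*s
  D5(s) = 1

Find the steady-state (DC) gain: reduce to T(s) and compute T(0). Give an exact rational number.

Answer: 1/3

Working:
Step 1 - reduce the parallel group D3, D4, D5 -> 2 - s
Step 2 - multiply D1, D2, (D3+D4+D5) (series) -> (4*s^2 - 10*s + 4)/(s^3 + 4*s^2 + 7*s + 12)
Step 2 gives the overall T(s). Then T(0) = 4/12 = 1/3.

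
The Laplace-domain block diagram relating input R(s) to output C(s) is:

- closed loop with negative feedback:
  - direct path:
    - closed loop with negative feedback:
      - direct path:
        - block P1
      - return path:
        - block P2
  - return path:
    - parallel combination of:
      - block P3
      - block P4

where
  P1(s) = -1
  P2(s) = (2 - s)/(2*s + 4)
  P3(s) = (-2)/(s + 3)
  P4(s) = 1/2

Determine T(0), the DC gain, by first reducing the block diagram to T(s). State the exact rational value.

Step 1 - collapse the loop (P1 forward, P2 return) -> (-2*s - 4)/(3*s + 2)
Step 2 - add P3, P4 (parallel) -> (s - 1)/(2*s + 6)
Step 3 - feedback reduction of [P1/(1+P1*P2)], (P3+P4) -> (-s^2 - 5*s - 6)/(s^2 + 5*s + 4)
Step 3 gives the overall T(s). Then T(0) = -6/4 = -3/2.

Therefore the answer is -3/2.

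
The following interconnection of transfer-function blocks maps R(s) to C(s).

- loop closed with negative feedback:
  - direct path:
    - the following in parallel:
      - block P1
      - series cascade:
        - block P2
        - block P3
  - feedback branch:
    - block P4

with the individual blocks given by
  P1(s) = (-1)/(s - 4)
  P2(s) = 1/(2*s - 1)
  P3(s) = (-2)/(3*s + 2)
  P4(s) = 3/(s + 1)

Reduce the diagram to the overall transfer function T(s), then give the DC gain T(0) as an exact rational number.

First reduce the diagram to T(s).

[1] reduce the series chain P2, P3: (-2)/(6*s^2 + s - 2)
[2] sum the parallel branches P1, (P2*P3): (-6*s^2 - 3*s + 10)/(6*s^3 - 23*s^2 - 6*s + 8)
[3] feedback reduction of (P1+(P2*P3)), P4: (-6*s^3 - 9*s^2 + 7*s + 10)/(6*s^4 - 17*s^3 - 47*s^2 - 7*s + 38)
The step-3 result is T(s). Setting s = 0: T(0) = 10/38 = 5/19.

Answer: 5/19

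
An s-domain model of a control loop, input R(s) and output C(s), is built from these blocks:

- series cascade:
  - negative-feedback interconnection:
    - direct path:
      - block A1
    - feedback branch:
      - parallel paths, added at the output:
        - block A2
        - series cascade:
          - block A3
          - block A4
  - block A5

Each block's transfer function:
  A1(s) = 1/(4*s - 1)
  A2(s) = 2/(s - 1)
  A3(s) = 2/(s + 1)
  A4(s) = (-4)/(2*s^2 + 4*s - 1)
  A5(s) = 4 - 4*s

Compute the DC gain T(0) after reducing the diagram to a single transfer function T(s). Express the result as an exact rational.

Answer: 4/5

Working:
(1) combine A3, A4 in series = (-8)/(2*s^3 + 6*s^2 + 3*s - 1)
(2) sum the parallel branches A2, (A3*A4) = (4*s^3 + 12*s^2 - 2*s + 6)/(2*s^4 + 4*s^3 - 3*s^2 - 4*s + 1)
(3) apply the feedback formula to A1, (A2+(A3*A4)) = (2*s^4 + 4*s^3 - 3*s^2 - 4*s + 1)/(8*s^5 + 14*s^4 - 12*s^3 - s^2 + 6*s + 5)
(4) reduce the series chain [A1/(1+A1*(A2+(A3*A4)))], A5 = (-8*s^5 - 8*s^4 + 28*s^3 + 4*s^2 - 20*s + 4)/(8*s^5 + 14*s^4 - 12*s^3 - s^2 + 6*s + 5)
Evaluating the step-4 result (the overall T(s)) at s = 0 gives T(0) = 4/5.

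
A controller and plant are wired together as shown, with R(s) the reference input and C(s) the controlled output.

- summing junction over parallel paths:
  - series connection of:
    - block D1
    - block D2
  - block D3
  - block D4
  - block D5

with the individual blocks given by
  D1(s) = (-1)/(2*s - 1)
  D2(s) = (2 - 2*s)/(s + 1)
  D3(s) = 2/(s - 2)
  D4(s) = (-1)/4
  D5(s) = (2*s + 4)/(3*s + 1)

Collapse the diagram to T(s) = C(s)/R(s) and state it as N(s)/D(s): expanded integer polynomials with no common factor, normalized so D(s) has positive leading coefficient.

Reducing step by step:

Step 1. cascade D1, D2 gives (2*s - 2)/(2*s^2 + s - 1)
Step 2. combine (D1*D2), D3, D4, D5 in parallel, giving the overall T(s)

Answer: (10*s^4 + 87*s^3 - 84*s^2 - 27*s + 38)/(24*s^4 - 28*s^3 - 48*s^2 + 12*s + 8)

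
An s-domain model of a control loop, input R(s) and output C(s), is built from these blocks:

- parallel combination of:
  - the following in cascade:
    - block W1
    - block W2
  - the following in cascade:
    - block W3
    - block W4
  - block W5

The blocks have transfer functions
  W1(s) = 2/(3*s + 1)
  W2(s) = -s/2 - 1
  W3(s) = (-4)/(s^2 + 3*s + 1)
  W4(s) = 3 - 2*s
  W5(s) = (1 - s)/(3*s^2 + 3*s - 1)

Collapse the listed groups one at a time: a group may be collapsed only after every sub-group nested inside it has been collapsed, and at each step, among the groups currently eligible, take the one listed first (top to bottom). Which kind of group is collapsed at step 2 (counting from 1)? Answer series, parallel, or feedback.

Step 1. multiply W1, W2 (series)
Step 2. cascade W3, W4
Step 3. parallel reduction of (W1*W2), (W3*W4), W5
The group at step 2 is a series group.

Final answer: series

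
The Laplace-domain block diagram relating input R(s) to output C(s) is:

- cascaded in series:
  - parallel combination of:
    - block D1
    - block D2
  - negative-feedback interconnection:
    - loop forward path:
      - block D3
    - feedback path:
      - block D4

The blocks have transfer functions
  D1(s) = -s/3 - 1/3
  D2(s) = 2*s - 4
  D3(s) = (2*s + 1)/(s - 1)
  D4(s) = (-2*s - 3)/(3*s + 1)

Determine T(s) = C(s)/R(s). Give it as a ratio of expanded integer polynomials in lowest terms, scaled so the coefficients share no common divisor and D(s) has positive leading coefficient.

Step 1: sum the parallel branches D1, D2: 5*s/3 - 13/3
Step 2: feedback reduction of D3, D4: (-6*s^2 - 5*s - 1)/(s^2 + 10*s + 4)
Step 3: series reduction of (D1+D2), [D3/(1+D3*D4)]; the result is T(s) itself (integer coefficients, no common factor, positive leading denominator coefficient)

Hence the answer: (-30*s^3 + 53*s^2 + 60*s + 13)/(3*s^2 + 30*s + 12)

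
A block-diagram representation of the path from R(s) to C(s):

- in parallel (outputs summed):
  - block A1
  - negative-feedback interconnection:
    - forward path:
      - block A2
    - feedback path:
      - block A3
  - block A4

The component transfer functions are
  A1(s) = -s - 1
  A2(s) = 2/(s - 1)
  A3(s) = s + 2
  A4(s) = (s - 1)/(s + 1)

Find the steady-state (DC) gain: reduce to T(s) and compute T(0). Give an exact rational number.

Step 1: feedback reduction of A2, A3 gives 2/(3*s + 3)
Step 2: add A1, [A2/(1+A2*A3)], A4 (parallel) gives (-3*s^2 - 3*s - 4)/(3*s + 3)
DC gain: substitute s = 0 into T(s) from step 2: T(0) = -4/3.

Final answer: -4/3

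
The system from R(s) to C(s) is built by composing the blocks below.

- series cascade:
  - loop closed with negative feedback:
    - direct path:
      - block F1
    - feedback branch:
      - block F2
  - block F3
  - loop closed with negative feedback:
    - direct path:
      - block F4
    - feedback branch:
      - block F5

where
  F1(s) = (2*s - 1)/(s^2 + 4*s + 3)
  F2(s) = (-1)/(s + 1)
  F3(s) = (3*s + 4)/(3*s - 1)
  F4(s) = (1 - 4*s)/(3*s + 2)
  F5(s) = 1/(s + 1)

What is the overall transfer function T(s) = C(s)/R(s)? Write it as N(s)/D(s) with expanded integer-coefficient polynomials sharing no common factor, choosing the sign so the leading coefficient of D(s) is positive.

The answer is (-24*s^5 - 62*s^4 - 31*s^3 + 24*s^2 + 13*s - 4)/(9*s^6 + 45*s^5 + 53*s^4 + 73*s^3 + 25*s^2 + 17*s - 12).

Reasoning:
Step 1 - collapse the loop (F1 forward, F2 return); result (2*s^2 + s - 1)/(s^3 + 5*s^2 + 5*s + 4)
Step 2 - reduce the feedback loop with forward F4 and return F5; result (-4*s^2 - 3*s + 1)/(3*s^2 + s + 3)
Step 3 - combine [F1/(1+F1*F2)], F3, [F4/(1+F4*F5)] in series, which is the overall transfer function T(s) = C(s)/R(s) in lowest terms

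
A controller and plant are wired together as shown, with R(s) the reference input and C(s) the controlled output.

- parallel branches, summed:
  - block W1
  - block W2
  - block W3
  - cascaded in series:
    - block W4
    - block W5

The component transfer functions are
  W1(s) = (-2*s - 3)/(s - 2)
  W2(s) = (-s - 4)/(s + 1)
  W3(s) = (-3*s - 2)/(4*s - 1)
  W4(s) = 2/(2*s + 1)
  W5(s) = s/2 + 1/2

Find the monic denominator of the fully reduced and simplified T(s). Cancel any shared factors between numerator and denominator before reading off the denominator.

Step 1 - series reduction of W4, W5, giving (s + 1)/(2*s + 1)
Step 2 - add W1, W2, W3, (W4*W5) (parallel), giving (-26*s^4 - 64*s^3 + 34*s^2 + 28*s + 1)/(8*s^4 - 6*s^3 - 19*s^2 - 3*s + 2)
T(s) is the step-2 result (common factors already cancelled). Leading coefficient of the denominator: 8. Divide through by 8 for the monic polynomial.

Answer: s^4 - 3*s^3/4 - 19*s^2/8 - 3*s/8 + 1/4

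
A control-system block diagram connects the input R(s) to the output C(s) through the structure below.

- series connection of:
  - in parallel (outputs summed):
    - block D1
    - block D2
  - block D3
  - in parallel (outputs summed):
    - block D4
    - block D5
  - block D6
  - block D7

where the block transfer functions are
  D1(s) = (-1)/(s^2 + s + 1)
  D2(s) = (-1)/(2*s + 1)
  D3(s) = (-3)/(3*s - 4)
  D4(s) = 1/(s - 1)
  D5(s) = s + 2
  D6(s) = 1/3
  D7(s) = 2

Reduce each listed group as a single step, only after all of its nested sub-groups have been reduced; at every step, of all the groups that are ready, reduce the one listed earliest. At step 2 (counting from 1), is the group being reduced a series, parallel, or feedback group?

Reducing step by step:

Step 1: parallel reduction of D1, D2
Step 2: sum the parallel branches D4, D5
Step 3: reduce the series chain (D1+D2), D3, (D4+D5), D6, D7
At step 2 the group reduced is parallel.

Answer: parallel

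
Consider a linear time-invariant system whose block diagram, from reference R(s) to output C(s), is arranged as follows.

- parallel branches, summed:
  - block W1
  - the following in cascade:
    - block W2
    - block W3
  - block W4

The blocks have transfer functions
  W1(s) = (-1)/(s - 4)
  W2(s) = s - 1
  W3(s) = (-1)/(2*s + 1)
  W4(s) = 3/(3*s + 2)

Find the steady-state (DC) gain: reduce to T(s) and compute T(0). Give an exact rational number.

(1) cascade W2, W3; result (1 - s)/(2*s + 1)
(2) reduce the parallel group W1, (W2*W3), W4; result (-3*s^3 + 13*s^2 - 30*s - 22)/(6*s^3 - 17*s^2 - 26*s - 8)
DC gain: substitute s = 0 into T(s) from step 2: T(0) = -22/(-8) = 11/4.

Answer: 11/4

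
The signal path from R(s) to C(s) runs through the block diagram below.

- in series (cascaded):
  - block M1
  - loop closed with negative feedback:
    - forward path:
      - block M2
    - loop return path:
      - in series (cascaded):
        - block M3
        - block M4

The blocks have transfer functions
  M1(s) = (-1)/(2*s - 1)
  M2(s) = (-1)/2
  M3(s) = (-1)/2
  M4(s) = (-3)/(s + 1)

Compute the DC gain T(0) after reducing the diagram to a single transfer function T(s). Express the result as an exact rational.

First reduce the diagram to T(s).

Step 1 - combine M3, M4 in series; result 3/(2*s + 2)
Step 2 - apply the feedback formula to M2, (M3*M4); result (-2*s - 2)/(4*s + 1)
Step 3 - combine M1, [M2/(1+M2*(M3*M4))] in series; result (2*s + 2)/(8*s^2 - 2*s - 1)
That last expression is T(s); at s = 0 only the constant terms survive, so T(0) = 2/(-1) = -2.

Answer: -2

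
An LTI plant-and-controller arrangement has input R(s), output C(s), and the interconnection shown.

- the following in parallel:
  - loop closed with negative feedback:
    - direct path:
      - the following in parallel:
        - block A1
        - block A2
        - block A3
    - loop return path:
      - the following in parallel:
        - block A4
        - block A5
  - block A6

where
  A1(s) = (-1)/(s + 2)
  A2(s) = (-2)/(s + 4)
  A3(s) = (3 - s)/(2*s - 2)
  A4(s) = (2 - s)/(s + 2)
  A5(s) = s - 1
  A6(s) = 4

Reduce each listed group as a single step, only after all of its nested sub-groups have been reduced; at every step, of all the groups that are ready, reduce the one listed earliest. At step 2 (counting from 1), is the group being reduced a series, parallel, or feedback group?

Step 1 - combine A1, A2, A3 in parallel
Step 2 - parallel reduction of A4, A5
Step 3 - reduce the feedback loop with forward (A1+A2+A3) and return (A4+A5)
Step 4 - reduce the parallel group [(A1+A2+A3)/(1+(A1+A2+A3)*(A4+A5))], A6
At step 2 the group reduced is parallel.

Answer: parallel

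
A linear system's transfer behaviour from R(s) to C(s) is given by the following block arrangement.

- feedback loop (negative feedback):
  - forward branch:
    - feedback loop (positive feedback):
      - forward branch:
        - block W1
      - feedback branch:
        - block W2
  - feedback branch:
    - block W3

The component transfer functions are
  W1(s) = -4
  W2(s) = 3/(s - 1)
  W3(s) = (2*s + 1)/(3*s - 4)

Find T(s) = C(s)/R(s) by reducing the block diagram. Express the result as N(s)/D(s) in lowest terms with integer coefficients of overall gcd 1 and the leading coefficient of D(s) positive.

1. feedback reduction of W1, W2; result (4 - 4*s)/(s + 11)
2. reduce the feedback loop with forward [W1/(1-W1*W2)] and return W3, which is the overall transfer function T(s) = C(s)/R(s) in lowest terms

Therefore the answer is (12*s^2 - 28*s + 16)/(5*s^2 - 33*s + 40).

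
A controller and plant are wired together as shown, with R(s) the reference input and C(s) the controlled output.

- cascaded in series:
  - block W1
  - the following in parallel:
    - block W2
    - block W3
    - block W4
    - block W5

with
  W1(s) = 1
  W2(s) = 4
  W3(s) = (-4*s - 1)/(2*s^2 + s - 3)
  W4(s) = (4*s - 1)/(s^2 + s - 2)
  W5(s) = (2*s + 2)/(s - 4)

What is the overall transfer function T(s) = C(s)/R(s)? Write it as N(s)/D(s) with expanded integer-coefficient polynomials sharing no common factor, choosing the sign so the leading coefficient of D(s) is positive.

Reducing step by step:

[1] parallel reduction of W2, W3, W4, W5; result (12*s^3 + 18*s^2 - 73*s - 104)/(2*s^3 - s^2 - 22*s - 24)
[2] series reduction of W1, (W2+W3+W4+W5), giving the overall T(s)

Answer: (12*s^3 + 18*s^2 - 73*s - 104)/(2*s^3 - s^2 - 22*s - 24)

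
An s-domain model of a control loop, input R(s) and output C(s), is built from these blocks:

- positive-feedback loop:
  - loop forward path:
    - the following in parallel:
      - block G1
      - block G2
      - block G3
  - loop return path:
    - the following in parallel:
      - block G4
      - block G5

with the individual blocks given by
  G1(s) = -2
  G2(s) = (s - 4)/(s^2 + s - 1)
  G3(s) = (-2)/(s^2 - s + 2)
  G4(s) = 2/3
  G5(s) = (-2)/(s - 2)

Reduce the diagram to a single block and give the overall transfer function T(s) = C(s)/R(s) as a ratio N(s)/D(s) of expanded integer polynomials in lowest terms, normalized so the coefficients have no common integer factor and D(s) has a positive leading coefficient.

Answer: (-6*s^5 + 15*s^4 - 27*s^3 + 36*s^2 + 6*s + 12)/(7*s^5 - 28*s^4 + 24*s^3 - 57*s^2 - 40*s - 8)

Working:
1. add G1, G2, G3 (parallel) gives (-2*s^4 + s^3 - 7*s^2 - 2*s - 2)/(s^4 + 3*s - 2)
2. parallel reduction of G4, G5 gives (2*s - 10)/(3*s - 6)
3. feedback reduction of (G1+G2+G3), (G4+G5), giving the overall T(s)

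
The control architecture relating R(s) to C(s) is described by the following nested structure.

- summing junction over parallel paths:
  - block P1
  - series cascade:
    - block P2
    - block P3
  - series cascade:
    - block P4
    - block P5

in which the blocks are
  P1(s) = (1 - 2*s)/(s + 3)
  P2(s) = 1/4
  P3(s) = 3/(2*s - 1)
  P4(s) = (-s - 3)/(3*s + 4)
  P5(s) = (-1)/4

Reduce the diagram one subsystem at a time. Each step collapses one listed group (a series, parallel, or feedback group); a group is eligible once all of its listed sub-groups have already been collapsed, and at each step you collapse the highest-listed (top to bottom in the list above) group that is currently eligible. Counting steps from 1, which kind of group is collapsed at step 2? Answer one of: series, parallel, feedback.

Step 1: combine P2, P3 in series
Step 2: cascade P4, P5
Step 3: sum the parallel branches P1, (P2*P3), (P4*P5)
Step 2 collapses a series group.

Hence the answer: series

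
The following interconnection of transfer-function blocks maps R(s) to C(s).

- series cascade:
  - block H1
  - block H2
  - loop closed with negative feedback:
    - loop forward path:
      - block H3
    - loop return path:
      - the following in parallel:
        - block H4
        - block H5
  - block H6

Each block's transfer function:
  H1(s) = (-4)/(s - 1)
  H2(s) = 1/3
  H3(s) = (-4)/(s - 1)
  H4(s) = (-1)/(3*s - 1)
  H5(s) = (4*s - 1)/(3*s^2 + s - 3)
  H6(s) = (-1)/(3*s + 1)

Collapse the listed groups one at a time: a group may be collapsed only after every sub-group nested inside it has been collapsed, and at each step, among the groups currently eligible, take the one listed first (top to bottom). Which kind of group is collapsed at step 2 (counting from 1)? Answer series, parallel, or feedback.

Step 1 - parallel reduction of H4, H5
Step 2 - reduce the feedback loop with forward H3 and return (H4+H5)
Step 3 - cascade H1, H2, [H3/(1+H3*(H4+H5))], H6
Step 2: feedback.

Answer: feedback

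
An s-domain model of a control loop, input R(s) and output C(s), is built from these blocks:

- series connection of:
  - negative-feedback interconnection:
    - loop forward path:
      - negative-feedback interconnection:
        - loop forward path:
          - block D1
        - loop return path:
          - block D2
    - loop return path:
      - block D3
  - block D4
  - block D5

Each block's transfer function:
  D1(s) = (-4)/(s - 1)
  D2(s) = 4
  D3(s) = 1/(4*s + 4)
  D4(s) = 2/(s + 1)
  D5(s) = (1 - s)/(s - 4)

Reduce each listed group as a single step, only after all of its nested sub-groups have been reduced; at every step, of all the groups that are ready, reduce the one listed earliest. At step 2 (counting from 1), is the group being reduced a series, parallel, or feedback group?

Step 1 - close the feedback loop around D1, D2
Step 2 - collapse the loop ([D1/(1+D1*D2)] forward, D3 return)
Step 3 - multiply [[D1/(1+D1*D2)]/(1+[D1/(1+D1*D2)]*D3)], D4, D5 (series)
At step 2 the group reduced is feedback.

Therefore the answer is feedback.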